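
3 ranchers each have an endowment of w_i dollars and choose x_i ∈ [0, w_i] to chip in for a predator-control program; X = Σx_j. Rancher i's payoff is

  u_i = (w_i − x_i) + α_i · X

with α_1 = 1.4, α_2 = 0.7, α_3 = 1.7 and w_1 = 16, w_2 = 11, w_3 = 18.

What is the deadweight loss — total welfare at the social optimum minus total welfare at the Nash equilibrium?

30.8

∂u_i/∂x_i = α_i − 1, so rancher i contributes w_i if α_i > 1, else 0.
α_i > 1 for i ∈ {1, 3}; NE contributions (16, 0, 18), X = 34.
W^NE = Σw_i − X^NE + (Σα_i)·X^NE = 45 + 2.8·34 = 140.2.
Planner: ∂(Σu_j)/∂x_i = Σα_j − 1 = 2.8 > 0, so everyone contributes w_i; X^SO = 45, W^SO = 45 + 2.8·45 = 171.
Deadweight loss = 30.8.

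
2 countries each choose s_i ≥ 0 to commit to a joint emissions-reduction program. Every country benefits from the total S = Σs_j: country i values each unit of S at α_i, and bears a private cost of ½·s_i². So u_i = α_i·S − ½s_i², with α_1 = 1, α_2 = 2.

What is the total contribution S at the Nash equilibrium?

Country i's FOC: ∂u_i/∂s_i = α_i − s_i = 0, so s_i* = α_i.
NE contributions = (1, 2); S = 3.

3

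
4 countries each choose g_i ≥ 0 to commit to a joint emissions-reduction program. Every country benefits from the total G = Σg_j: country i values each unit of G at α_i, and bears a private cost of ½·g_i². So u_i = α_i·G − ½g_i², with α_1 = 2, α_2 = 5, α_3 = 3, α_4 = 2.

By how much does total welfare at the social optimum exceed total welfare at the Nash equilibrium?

165

Country i's FOC: ∂u_i/∂g_i = α_i − g_i = 0, so g_i* = α_i.
NE contributions = (2, 5, 3, 2); G = 12.
W^NE = (Σα)·G − ½Σα_i² = 12² − ½·42 = 123.
Planner sets g_i = Σα_j = 12 for every i, so G^SO = 4·12 = 48.
W^SO = (Σα)·G^SO − ½·4·(Σα)² = (4/2)·12² = 288.
Deadweight loss = W^SO − W^NE = 165.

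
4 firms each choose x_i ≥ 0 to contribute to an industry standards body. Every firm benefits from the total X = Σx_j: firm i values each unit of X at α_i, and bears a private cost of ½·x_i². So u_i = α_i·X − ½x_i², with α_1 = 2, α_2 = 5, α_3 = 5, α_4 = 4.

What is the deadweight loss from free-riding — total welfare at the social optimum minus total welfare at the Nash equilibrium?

291

Firm i's FOC: ∂u_i/∂x_i = α_i − x_i = 0, so x_i* = α_i.
NE contributions = (2, 5, 5, 4); X = 16.
W^NE = (Σα)·X − ½Σα_i² = 16² − ½·70 = 221.
Planner sets x_i = Σα_j = 16 for every i, so X^SO = 4·16 = 64.
W^SO = (Σα)·X^SO − ½·4·(Σα)² = (4/2)·16² = 512.
Deadweight loss = W^SO − W^NE = 291.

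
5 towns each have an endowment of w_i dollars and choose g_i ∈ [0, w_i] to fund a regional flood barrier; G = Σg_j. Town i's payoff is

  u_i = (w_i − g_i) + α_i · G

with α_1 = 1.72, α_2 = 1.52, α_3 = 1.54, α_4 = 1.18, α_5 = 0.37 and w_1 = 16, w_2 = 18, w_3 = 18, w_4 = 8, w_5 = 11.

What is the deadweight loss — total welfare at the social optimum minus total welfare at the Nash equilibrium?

58.63

∂u_i/∂g_i = α_i − 1, so town i contributes w_i if α_i > 1, else 0.
α_i > 1 for i ∈ {1, 2, 3, 4}; NE contributions (16, 18, 18, 8, 0), G = 60.
W^NE = Σw_i − G^NE + (Σα_i)·G^NE = 71 + 5.33·60 = 390.8.
Planner: ∂(Σu_j)/∂g_i = Σα_j − 1 = 5.33 > 0, so everyone contributes w_i; G^SO = 71, W^SO = 71 + 5.33·71 = 449.43.
Deadweight loss = 58.63.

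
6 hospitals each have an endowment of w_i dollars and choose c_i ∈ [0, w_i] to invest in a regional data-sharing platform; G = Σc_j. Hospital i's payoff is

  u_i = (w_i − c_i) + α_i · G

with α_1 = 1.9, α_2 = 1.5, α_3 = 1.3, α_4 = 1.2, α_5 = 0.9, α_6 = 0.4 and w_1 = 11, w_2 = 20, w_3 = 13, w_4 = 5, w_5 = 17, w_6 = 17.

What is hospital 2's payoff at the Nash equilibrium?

∂u_i/∂c_i = α_i − 1, so hospital i contributes w_i if α_i > 1, else 0.
α_i > 1 for i ∈ {1, 2, 3, 4}; NE contributions (11, 20, 13, 5, 0, 0), G = 49.
u_2 = (20 − 20) + 1.5·49 = 73.5.

73.5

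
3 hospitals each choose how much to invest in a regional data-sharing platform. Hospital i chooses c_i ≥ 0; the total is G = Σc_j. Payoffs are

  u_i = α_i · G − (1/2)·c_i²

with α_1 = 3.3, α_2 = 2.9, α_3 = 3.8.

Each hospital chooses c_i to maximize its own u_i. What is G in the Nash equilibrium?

10

Hospital i's FOC: ∂u_i/∂c_i = α_i − c_i = 0, so c_i* = α_i.
NE contributions = (3.3, 2.9, 3.8); G = 10.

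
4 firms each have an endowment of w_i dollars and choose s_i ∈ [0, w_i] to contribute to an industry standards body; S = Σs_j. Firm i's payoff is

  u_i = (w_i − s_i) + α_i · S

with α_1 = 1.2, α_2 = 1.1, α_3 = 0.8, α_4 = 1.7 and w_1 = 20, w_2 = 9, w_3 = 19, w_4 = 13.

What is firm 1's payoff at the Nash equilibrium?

∂u_i/∂s_i = α_i − 1, so firm i contributes w_i if α_i > 1, else 0.
α_i > 1 for i ∈ {1, 2, 4}; NE contributions (20, 9, 0, 13), S = 42.
u_1 = (20 − 20) + 1.2·42 = 50.4.

50.4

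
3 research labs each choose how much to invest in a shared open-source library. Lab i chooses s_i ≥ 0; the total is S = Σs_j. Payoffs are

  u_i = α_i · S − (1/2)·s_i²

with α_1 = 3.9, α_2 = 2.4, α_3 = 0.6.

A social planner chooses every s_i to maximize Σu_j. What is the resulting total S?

Planner FOC: ∂(Σu_j)/∂s_i = (Σα_j) − s_i = 0, so s_i^SO = Σα_j = 6.9 for every i; S^SO = 20.7.

20.7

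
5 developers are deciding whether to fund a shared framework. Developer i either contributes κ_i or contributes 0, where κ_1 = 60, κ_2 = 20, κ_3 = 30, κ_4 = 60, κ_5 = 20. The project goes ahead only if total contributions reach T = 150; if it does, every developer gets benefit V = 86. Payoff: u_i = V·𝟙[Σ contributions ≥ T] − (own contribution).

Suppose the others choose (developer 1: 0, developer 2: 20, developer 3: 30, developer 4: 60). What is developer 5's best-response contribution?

Others' total = 110. Even contributing 20 gives 130 < 150: no benefit either way.
Best response: 0.

0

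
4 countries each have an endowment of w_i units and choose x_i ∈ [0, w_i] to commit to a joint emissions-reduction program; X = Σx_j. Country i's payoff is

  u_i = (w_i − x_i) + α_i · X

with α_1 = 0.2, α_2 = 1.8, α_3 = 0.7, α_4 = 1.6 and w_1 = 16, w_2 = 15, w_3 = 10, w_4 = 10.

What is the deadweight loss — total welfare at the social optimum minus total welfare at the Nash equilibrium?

∂u_i/∂x_i = α_i − 1, so country i contributes w_i if α_i > 1, else 0.
α_i > 1 for i ∈ {2, 4}; NE contributions (0, 15, 0, 10), X = 25.
W^NE = Σw_i − X^NE + (Σα_i)·X^NE = 51 + 3.3·25 = 133.5.
Planner: ∂(Σu_j)/∂x_i = Σα_j − 1 = 3.3 > 0, so everyone contributes w_i; X^SO = 51, W^SO = 51 + 3.3·51 = 219.3.
Deadweight loss = 85.8.

85.8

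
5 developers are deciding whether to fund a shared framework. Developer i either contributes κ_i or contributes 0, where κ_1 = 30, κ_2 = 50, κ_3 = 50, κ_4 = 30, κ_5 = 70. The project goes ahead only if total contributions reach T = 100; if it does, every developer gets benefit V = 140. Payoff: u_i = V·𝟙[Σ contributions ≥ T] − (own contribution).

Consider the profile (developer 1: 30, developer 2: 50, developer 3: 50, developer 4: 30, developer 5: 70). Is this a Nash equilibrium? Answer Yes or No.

No

Total = 230 ≥ 100: provided.
Developer 1 (pledges 30, payoff 110): dropping to 0 → total 200, payoff 140. Profitable deviation.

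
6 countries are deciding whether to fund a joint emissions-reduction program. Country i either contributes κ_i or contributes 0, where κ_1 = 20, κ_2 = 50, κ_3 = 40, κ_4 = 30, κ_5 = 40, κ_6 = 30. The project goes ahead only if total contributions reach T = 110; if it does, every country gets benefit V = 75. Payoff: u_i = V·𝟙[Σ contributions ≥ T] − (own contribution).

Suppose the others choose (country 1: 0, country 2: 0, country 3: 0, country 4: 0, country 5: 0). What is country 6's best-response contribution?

Others' total = 0. Even contributing 30 gives 30 < 110: no benefit either way.
Best response: 0.

0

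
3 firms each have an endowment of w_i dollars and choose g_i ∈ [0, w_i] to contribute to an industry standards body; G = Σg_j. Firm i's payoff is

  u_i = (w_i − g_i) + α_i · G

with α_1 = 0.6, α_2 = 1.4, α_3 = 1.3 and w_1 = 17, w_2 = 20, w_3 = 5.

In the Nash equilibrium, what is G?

25

∂u_i/∂g_i = α_i − 1, so firm i contributes w_i if α_i > 1, else 0.
α_i > 1 for i ∈ {2, 3}; NE contributions (0, 20, 5), G = 25.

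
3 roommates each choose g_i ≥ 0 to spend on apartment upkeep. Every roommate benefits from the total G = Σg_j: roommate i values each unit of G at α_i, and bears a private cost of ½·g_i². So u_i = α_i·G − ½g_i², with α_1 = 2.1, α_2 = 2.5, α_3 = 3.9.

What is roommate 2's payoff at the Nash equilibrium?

Roommate i's FOC: ∂u_i/∂g_i = α_i − g_i = 0, so g_i* = α_i.
NE contributions = (2.1, 2.5, 3.9); G = 8.5.
u_2 = α_2·G − ½·(g_2)² = 2.5·8.5 − ½·2.5² = 18.125.

18.125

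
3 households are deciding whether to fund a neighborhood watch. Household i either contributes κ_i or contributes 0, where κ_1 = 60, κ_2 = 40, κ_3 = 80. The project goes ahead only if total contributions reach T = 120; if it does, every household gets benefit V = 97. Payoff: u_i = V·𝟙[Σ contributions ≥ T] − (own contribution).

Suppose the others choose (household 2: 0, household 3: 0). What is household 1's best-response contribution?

0

Others' total = 0. Even contributing 60 gives 60 < 120: no benefit either way.
Best response: 0.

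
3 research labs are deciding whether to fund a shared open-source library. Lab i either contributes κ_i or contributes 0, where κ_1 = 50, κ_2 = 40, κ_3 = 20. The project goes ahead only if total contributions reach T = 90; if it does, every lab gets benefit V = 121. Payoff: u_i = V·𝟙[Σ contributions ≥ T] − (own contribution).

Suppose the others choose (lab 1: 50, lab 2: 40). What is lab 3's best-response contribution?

Others' total = 90 ≥ 90; contributing adds cost 20 for no extra benefit.
Best response: 0.

0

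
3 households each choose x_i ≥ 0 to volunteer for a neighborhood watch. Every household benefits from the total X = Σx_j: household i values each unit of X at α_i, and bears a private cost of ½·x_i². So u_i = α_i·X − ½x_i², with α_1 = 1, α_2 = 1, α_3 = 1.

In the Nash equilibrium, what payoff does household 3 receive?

Household i's FOC: ∂u_i/∂x_i = α_i − x_i = 0, so x_i* = α_i.
NE contributions = (1, 1, 1); X = 3.
u_3 = α_3·X − ½·(x_3)² = 1·3 − ½·1² = 2.5.

2.5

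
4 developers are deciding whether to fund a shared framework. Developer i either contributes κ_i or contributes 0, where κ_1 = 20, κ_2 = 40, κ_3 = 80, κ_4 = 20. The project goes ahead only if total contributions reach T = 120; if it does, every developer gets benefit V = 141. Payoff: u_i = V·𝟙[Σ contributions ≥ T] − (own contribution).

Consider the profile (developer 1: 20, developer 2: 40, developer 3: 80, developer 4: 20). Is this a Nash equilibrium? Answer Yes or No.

Total = 160 ≥ 120: provided.
Developer 1 (pledges 20, payoff 121): dropping to 0 → total 140, payoff 141. Profitable deviation.

No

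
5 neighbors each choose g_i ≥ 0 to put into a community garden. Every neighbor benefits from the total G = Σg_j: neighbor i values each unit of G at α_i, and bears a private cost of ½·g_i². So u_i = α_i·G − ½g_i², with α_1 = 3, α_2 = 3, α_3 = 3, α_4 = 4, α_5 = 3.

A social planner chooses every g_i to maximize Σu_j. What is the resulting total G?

Planner FOC: ∂(Σu_j)/∂g_i = (Σα_j) − g_i = 0, so g_i^SO = Σα_j = 16 for every i; G^SO = 80.

80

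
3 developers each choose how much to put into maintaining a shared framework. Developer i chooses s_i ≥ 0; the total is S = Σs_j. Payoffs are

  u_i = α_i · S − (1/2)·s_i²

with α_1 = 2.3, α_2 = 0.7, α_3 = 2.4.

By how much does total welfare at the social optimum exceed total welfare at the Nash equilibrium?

Developer i's FOC: ∂u_i/∂s_i = α_i − s_i = 0, so s_i* = α_i.
NE contributions = (2.3, 0.7, 2.4); S = 5.4.
W^NE = (Σα)·S − ½Σα_i² = 5.4² − ½·11.54 = 23.39.
Planner sets s_i = Σα_j = 5.4 for every i, so S^SO = 3·5.4 = 16.2.
W^SO = (Σα)·S^SO − ½·3·(Σα)² = (3/2)·5.4² = 43.74.
Deadweight loss = W^SO − W^NE = 20.35.

20.35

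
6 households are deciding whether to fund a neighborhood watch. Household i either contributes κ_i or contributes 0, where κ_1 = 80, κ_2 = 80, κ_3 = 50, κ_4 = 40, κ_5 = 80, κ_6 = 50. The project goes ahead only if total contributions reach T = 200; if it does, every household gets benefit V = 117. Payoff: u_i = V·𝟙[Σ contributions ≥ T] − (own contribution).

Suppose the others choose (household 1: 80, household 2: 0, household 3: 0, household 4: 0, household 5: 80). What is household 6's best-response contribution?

50

Others' total = 160. Contributing 50 brings total to 210 ≥ 200: gain V − κ_6 = 67.
Best response: 50.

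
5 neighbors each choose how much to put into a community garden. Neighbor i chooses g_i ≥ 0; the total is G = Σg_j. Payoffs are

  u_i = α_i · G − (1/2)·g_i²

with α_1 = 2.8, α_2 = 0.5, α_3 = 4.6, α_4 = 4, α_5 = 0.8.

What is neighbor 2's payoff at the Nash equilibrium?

6.225

Neighbor i's FOC: ∂u_i/∂g_i = α_i − g_i = 0, so g_i* = α_i.
NE contributions = (2.8, 0.5, 4.6, 4, 0.8); G = 12.7.
u_2 = α_2·G − ½·(g_2)² = 0.5·12.7 − ½·0.5² = 6.225.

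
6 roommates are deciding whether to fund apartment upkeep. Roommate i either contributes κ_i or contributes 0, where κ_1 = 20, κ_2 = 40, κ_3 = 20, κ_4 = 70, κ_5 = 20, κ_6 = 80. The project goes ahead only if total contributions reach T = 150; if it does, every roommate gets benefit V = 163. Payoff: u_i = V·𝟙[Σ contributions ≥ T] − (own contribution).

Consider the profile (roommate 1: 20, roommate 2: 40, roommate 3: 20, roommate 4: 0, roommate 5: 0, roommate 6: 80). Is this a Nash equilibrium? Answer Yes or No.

Yes

Total = 160 ≥ 150: provided.
Roommate 1 (pledges 20, payoff 143): dropping to 0 → total 140, payoff 0. No gain.
Roommate 2 (pledges 40, payoff 123): dropping to 0 → total 120, payoff 0. No gain.
Roommate 3 (pledges 20, payoff 143): dropping to 0 → total 140, payoff 0. No gain.
Roommate 4 (pledges 0, payoff 163): pledging 70 → total 230, payoff 93. No gain.
Roommate 5 (pledges 0, payoff 163): pledging 20 → total 180, payoff 143. No gain.
Roommate 6 (pledges 80, payoff 83): dropping to 0 → total 80, payoff 0. No gain.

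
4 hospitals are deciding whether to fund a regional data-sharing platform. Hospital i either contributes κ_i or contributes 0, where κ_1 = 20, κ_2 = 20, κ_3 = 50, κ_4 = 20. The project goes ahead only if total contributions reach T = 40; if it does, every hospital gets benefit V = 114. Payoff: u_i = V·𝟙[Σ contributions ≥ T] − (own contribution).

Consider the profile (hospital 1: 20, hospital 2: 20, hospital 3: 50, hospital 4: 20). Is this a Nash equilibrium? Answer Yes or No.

Total = 110 ≥ 40: provided.
Hospital 1 (pledges 20, payoff 94): dropping to 0 → total 90, payoff 114. Profitable deviation.

No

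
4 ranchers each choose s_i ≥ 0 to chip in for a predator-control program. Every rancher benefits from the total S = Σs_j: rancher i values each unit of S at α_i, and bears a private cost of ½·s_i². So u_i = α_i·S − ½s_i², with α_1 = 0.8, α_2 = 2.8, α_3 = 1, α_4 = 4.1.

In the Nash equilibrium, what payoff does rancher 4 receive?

Rancher i's FOC: ∂u_i/∂s_i = α_i − s_i = 0, so s_i* = α_i.
NE contributions = (0.8, 2.8, 1, 4.1); S = 8.7.
u_4 = α_4·S − ½·(s_4)² = 4.1·8.7 − ½·4.1² = 27.265.

27.265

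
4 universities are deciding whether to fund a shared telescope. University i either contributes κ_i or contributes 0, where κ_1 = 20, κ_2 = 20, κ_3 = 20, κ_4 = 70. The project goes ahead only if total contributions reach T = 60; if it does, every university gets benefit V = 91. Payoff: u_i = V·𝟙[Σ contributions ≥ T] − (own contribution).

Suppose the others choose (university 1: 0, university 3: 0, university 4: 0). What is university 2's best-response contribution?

0

Others' total = 0. Even contributing 20 gives 20 < 60: no benefit either way.
Best response: 0.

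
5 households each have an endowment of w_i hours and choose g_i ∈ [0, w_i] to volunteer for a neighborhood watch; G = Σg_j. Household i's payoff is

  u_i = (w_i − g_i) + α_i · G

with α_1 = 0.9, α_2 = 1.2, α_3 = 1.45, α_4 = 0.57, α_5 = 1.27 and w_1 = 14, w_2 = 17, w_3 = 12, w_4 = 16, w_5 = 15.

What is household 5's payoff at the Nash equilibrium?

55.88

∂u_i/∂g_i = α_i − 1, so household i contributes w_i if α_i > 1, else 0.
α_i > 1 for i ∈ {2, 3, 5}; NE contributions (0, 17, 12, 0, 15), G = 44.
u_5 = (15 − 15) + 1.27·44 = 55.88.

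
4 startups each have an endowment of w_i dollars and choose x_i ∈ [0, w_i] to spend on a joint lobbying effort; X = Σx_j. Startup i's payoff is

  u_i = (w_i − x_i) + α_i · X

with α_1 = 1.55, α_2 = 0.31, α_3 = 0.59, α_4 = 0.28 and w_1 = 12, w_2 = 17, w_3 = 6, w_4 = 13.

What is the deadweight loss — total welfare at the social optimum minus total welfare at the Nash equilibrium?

∂u_i/∂x_i = α_i − 1, so startup i contributes w_i if α_i > 1, else 0.
α_i > 1 for i ∈ {1}; NE contributions (12, 0, 0, 0), X = 12.
W^NE = Σw_i − X^NE + (Σα_i)·X^NE = 48 + 1.73·12 = 68.76.
Planner: ∂(Σu_j)/∂x_i = Σα_j − 1 = 1.73 > 0, so everyone contributes w_i; X^SO = 48, W^SO = 48 + 1.73·48 = 131.04.
Deadweight loss = 62.28.

62.28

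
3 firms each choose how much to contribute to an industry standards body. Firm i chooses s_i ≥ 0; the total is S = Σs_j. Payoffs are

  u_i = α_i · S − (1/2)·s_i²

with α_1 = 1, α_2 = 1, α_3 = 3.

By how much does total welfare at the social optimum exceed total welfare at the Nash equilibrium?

18

Firm i's FOC: ∂u_i/∂s_i = α_i − s_i = 0, so s_i* = α_i.
NE contributions = (1, 1, 3); S = 5.
W^NE = (Σα)·S − ½Σα_i² = 5² − ½·11 = 19.5.
Planner sets s_i = Σα_j = 5 for every i, so S^SO = 3·5 = 15.
W^SO = (Σα)·S^SO − ½·3·(Σα)² = (3/2)·5² = 37.5.
Deadweight loss = W^SO − W^NE = 18.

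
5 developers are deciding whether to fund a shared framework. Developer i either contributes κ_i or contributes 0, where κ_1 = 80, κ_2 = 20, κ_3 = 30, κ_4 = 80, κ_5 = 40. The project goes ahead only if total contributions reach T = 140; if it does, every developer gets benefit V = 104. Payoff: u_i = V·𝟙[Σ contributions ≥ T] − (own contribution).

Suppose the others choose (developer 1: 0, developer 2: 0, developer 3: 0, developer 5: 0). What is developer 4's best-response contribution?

Others' total = 0. Even contributing 80 gives 80 < 140: no benefit either way.
Best response: 0.

0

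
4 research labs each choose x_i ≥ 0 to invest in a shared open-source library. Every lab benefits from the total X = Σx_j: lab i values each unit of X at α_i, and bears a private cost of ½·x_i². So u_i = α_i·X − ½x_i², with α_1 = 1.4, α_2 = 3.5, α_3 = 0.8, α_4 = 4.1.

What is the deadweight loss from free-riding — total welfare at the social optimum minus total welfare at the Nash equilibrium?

Lab i's FOC: ∂u_i/∂x_i = α_i − x_i = 0, so x_i* = α_i.
NE contributions = (1.4, 3.5, 0.8, 4.1); X = 9.8.
W^NE = (Σα)·X − ½Σα_i² = 9.8² − ½·31.66 = 80.21.
Planner sets x_i = Σα_j = 9.8 for every i, so X^SO = 4·9.8 = 39.2.
W^SO = (Σα)·X^SO − ½·4·(Σα)² = (4/2)·9.8² = 192.08.
Deadweight loss = W^SO − W^NE = 111.87.

111.87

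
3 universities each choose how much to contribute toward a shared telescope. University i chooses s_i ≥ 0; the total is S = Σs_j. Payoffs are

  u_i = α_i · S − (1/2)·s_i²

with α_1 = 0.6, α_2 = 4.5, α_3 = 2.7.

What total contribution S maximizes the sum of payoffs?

23.4

Planner FOC: ∂(Σu_j)/∂s_i = (Σα_j) − s_i = 0, so s_i^SO = Σα_j = 7.8 for every i; S^SO = 23.4.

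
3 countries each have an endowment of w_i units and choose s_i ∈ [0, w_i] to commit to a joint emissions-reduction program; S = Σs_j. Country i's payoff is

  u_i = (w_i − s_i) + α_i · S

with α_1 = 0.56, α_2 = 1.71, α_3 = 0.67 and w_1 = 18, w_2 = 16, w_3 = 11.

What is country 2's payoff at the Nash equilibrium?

∂u_i/∂s_i = α_i − 1, so country i contributes w_i if α_i > 1, else 0.
α_i > 1 for i ∈ {2}; NE contributions (0, 16, 0), S = 16.
u_2 = (16 − 16) + 1.71·16 = 27.36.

27.36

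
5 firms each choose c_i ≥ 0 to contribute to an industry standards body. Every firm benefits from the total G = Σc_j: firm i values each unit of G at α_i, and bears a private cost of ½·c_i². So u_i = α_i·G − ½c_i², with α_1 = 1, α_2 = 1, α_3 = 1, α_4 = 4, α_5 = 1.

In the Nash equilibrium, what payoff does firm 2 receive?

Firm i's FOC: ∂u_i/∂c_i = α_i − c_i = 0, so c_i* = α_i.
NE contributions = (1, 1, 1, 4, 1); G = 8.
u_2 = α_2·G − ½·(c_2)² = 1·8 − ½·1² = 7.5.

7.5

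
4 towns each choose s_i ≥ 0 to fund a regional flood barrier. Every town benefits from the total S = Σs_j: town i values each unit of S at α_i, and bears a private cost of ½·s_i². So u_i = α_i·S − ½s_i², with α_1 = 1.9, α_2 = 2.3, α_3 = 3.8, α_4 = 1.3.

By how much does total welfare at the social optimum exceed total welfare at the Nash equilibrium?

99.005

Town i's FOC: ∂u_i/∂s_i = α_i − s_i = 0, so s_i* = α_i.
NE contributions = (1.9, 2.3, 3.8, 1.3); S = 9.3.
W^NE = (Σα)·S − ½Σα_i² = 9.3² − ½·25.03 = 73.975.
Planner sets s_i = Σα_j = 9.3 for every i, so S^SO = 4·9.3 = 37.2.
W^SO = (Σα)·S^SO − ½·4·(Σα)² = (4/2)·9.3² = 172.98.
Deadweight loss = W^SO − W^NE = 99.005.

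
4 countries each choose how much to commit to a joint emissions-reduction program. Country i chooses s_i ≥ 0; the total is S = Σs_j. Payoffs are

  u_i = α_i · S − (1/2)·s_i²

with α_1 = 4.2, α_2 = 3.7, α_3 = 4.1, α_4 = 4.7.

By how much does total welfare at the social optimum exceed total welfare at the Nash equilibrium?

314.005

Country i's FOC: ∂u_i/∂s_i = α_i − s_i = 0, so s_i* = α_i.
NE contributions = (4.2, 3.7, 4.1, 4.7); S = 16.7.
W^NE = (Σα)·S − ½Σα_i² = 16.7² − ½·70.23 = 243.775.
Planner sets s_i = Σα_j = 16.7 for every i, so S^SO = 4·16.7 = 66.8.
W^SO = (Σα)·S^SO − ½·4·(Σα)² = (4/2)·16.7² = 557.78.
Deadweight loss = W^SO − W^NE = 314.005.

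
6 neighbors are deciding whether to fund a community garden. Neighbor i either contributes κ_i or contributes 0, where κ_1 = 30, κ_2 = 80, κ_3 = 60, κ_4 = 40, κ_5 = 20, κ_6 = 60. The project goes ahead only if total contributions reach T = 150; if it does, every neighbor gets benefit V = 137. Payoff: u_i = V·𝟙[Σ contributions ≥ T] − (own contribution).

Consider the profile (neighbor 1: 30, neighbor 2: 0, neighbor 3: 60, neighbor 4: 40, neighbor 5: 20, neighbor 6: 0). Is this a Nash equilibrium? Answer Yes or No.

Yes

Total = 150 ≥ 150: provided.
Neighbor 1 (pledges 30, payoff 107): dropping to 0 → total 120, payoff 0. No gain.
Neighbor 2 (pledges 0, payoff 137): pledging 80 → total 230, payoff 57. No gain.
Neighbor 3 (pledges 60, payoff 77): dropping to 0 → total 90, payoff 0. No gain.
Neighbor 4 (pledges 40, payoff 97): dropping to 0 → total 110, payoff 0. No gain.
Neighbor 5 (pledges 20, payoff 117): dropping to 0 → total 130, payoff 0. No gain.
Neighbor 6 (pledges 0, payoff 137): pledging 60 → total 210, payoff 77. No gain.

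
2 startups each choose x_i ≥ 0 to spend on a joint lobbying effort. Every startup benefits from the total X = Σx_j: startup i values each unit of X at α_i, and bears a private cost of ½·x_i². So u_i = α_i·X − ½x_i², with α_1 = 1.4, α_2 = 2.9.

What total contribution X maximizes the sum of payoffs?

Planner FOC: ∂(Σu_j)/∂x_i = (Σα_j) − x_i = 0, so x_i^SO = Σα_j = 4.3 for every i; X^SO = 8.6.

8.6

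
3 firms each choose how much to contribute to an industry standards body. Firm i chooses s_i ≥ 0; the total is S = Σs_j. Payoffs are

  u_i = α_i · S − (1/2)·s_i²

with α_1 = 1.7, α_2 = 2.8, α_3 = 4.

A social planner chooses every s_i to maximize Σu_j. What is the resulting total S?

Planner FOC: ∂(Σu_j)/∂s_i = (Σα_j) − s_i = 0, so s_i^SO = Σα_j = 8.5 for every i; S^SO = 25.5.

25.5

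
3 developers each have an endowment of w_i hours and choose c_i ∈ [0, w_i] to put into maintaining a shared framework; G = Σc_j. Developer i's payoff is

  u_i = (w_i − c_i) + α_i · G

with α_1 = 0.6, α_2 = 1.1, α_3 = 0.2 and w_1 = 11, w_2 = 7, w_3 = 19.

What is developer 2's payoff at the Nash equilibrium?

7.7

∂u_i/∂c_i = α_i − 1, so developer i contributes w_i if α_i > 1, else 0.
α_i > 1 for i ∈ {2}; NE contributions (0, 7, 0), G = 7.
u_2 = (7 − 7) + 1.1·7 = 7.7.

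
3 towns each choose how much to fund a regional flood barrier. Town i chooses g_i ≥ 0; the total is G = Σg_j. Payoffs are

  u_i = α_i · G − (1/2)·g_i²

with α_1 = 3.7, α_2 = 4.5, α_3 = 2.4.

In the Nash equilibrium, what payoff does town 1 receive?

32.375

Town i's FOC: ∂u_i/∂g_i = α_i − g_i = 0, so g_i* = α_i.
NE contributions = (3.7, 4.5, 2.4); G = 10.6.
u_1 = α_1·G − ½·(g_1)² = 3.7·10.6 − ½·3.7² = 32.375.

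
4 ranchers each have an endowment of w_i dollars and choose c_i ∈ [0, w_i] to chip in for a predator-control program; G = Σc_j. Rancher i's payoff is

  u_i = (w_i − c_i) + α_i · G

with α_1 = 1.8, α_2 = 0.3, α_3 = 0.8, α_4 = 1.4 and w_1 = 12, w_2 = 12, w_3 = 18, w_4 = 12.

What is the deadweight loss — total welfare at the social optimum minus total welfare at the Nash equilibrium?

∂u_i/∂c_i = α_i − 1, so rancher i contributes w_i if α_i > 1, else 0.
α_i > 1 for i ∈ {1, 4}; NE contributions (12, 0, 0, 12), G = 24.
W^NE = Σw_i − G^NE + (Σα_i)·G^NE = 54 + 3.3·24 = 133.2.
Planner: ∂(Σu_j)/∂c_i = Σα_j − 1 = 3.3 > 0, so everyone contributes w_i; G^SO = 54, W^SO = 54 + 3.3·54 = 232.2.
Deadweight loss = 99.

99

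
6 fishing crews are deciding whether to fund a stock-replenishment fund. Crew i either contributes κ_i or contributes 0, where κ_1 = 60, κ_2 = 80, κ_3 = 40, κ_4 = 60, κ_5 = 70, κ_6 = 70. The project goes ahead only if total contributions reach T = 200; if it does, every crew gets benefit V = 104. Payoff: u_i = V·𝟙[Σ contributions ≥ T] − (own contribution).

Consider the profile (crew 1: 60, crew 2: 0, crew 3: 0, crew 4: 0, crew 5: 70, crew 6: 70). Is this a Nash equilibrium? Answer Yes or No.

Yes

Total = 200 ≥ 200: provided.
Crew 1 (pledges 60, payoff 44): dropping to 0 → total 140, payoff 0. No gain.
Crew 2 (pledges 0, payoff 104): pledging 80 → total 280, payoff 24. No gain.
Crew 3 (pledges 0, payoff 104): pledging 40 → total 240, payoff 64. No gain.
Crew 4 (pledges 0, payoff 104): pledging 60 → total 260, payoff 44. No gain.
Crew 5 (pledges 70, payoff 34): dropping to 0 → total 130, payoff 0. No gain.
Crew 6 (pledges 70, payoff 34): dropping to 0 → total 130, payoff 0. No gain.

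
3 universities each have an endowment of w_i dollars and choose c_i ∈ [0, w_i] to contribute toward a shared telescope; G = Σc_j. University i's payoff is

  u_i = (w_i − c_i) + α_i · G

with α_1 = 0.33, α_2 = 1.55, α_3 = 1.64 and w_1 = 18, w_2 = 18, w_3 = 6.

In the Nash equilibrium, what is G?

∂u_i/∂c_i = α_i − 1, so university i contributes w_i if α_i > 1, else 0.
α_i > 1 for i ∈ {2, 3}; NE contributions (0, 18, 6), G = 24.

24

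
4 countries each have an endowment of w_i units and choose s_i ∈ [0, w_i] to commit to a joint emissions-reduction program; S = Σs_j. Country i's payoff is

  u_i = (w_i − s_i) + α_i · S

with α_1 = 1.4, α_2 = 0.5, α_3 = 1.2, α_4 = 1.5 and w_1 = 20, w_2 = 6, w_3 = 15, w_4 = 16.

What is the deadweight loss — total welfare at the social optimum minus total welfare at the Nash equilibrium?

21.6

∂u_i/∂s_i = α_i − 1, so country i contributes w_i if α_i > 1, else 0.
α_i > 1 for i ∈ {1, 3, 4}; NE contributions (20, 0, 15, 16), S = 51.
W^NE = Σw_i − S^NE + (Σα_i)·S^NE = 57 + 3.6·51 = 240.6.
Planner: ∂(Σu_j)/∂s_i = Σα_j − 1 = 3.6 > 0, so everyone contributes w_i; S^SO = 57, W^SO = 57 + 3.6·57 = 262.2.
Deadweight loss = 21.6.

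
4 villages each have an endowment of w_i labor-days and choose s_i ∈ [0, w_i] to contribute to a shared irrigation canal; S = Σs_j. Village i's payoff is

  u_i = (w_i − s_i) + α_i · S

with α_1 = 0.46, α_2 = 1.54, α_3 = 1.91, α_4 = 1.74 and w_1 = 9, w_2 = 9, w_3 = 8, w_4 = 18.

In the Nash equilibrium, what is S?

35

∂u_i/∂s_i = α_i − 1, so village i contributes w_i if α_i > 1, else 0.
α_i > 1 for i ∈ {2, 3, 4}; NE contributions (0, 9, 8, 18), S = 35.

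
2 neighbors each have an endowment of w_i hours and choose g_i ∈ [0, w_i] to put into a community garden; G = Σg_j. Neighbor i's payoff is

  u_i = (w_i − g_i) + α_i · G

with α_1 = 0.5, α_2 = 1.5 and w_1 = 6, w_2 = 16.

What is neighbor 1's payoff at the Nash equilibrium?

14

∂u_i/∂g_i = α_i − 1, so neighbor i contributes w_i if α_i > 1, else 0.
α_i > 1 for i ∈ {2}; NE contributions (0, 16), G = 16.
u_1 = (6 − 0) + 0.5·16 = 14.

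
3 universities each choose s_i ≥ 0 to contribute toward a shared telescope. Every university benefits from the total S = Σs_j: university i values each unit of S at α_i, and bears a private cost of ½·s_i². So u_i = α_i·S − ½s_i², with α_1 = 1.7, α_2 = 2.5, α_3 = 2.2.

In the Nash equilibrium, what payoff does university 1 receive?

9.435

University i's FOC: ∂u_i/∂s_i = α_i − s_i = 0, so s_i* = α_i.
NE contributions = (1.7, 2.5, 2.2); S = 6.4.
u_1 = α_1·S − ½·(s_1)² = 1.7·6.4 − ½·1.7² = 9.435.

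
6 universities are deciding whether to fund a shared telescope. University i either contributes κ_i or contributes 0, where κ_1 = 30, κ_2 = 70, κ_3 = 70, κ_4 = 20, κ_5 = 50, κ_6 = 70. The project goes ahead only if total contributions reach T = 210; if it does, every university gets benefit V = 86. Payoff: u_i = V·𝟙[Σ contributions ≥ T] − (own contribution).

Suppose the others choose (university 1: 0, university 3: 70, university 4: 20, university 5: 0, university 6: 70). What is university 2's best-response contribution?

Others' total = 160. Contributing 70 brings total to 230 ≥ 210: gain V − κ_2 = 16.
Best response: 70.

70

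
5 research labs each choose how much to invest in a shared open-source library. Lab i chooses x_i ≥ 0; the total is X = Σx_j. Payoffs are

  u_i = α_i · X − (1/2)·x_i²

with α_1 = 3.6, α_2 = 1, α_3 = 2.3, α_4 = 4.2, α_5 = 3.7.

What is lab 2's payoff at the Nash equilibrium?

14.3

Lab i's FOC: ∂u_i/∂x_i = α_i − x_i = 0, so x_i* = α_i.
NE contributions = (3.6, 1, 2.3, 4.2, 3.7); X = 14.8.
u_2 = α_2·X − ½·(x_2)² = 1·14.8 − ½·1² = 14.3.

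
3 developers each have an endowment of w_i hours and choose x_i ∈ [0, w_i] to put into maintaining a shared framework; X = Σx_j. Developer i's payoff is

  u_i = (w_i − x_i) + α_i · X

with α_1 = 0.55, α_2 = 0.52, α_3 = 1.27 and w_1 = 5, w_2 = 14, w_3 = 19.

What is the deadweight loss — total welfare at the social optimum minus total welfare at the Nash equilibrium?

25.46

∂u_i/∂x_i = α_i − 1, so developer i contributes w_i if α_i > 1, else 0.
α_i > 1 for i ∈ {3}; NE contributions (0, 0, 19), X = 19.
W^NE = Σw_i − X^NE + (Σα_i)·X^NE = 38 + 1.34·19 = 63.46.
Planner: ∂(Σu_j)/∂x_i = Σα_j − 1 = 1.34 > 0, so everyone contributes w_i; X^SO = 38, W^SO = 38 + 1.34·38 = 88.92.
Deadweight loss = 25.46.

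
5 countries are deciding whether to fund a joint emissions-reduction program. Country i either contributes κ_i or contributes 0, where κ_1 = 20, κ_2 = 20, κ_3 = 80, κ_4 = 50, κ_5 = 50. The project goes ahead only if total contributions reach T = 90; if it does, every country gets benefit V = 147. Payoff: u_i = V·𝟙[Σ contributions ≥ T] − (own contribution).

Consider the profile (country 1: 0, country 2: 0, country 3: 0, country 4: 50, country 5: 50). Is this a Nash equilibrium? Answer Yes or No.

Total = 100 ≥ 90: provided.
Country 1 (pledges 0, payoff 147): pledging 20 → total 120, payoff 127. No gain.
Country 2 (pledges 0, payoff 147): pledging 20 → total 120, payoff 127. No gain.
Country 3 (pledges 0, payoff 147): pledging 80 → total 180, payoff 67. No gain.
Country 4 (pledges 50, payoff 97): dropping to 0 → total 50, payoff 0. No gain.
Country 5 (pledges 50, payoff 97): dropping to 0 → total 50, payoff 0. No gain.

Yes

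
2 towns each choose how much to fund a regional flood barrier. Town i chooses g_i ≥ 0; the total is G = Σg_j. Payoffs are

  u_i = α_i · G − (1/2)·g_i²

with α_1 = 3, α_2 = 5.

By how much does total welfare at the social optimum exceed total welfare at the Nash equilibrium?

Town i's FOC: ∂u_i/∂g_i = α_i − g_i = 0, so g_i* = α_i.
NE contributions = (3, 5); G = 8.
W^NE = (Σα)·G − ½Σα_i² = 8² − ½·34 = 47.
Planner sets g_i = Σα_j = 8 for every i, so G^SO = 2·8 = 16.
W^SO = (Σα)·G^SO − ½·2·(Σα)² = (2/2)·8² = 64.
Deadweight loss = W^SO − W^NE = 17.

17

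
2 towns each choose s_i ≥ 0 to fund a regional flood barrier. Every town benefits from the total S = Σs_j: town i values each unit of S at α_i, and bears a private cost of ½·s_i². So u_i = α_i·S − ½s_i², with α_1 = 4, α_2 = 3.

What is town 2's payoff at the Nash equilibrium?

Town i's FOC: ∂u_i/∂s_i = α_i − s_i = 0, so s_i* = α_i.
NE contributions = (4, 3); S = 7.
u_2 = α_2·S − ½·(s_2)² = 3·7 − ½·3² = 16.5.

16.5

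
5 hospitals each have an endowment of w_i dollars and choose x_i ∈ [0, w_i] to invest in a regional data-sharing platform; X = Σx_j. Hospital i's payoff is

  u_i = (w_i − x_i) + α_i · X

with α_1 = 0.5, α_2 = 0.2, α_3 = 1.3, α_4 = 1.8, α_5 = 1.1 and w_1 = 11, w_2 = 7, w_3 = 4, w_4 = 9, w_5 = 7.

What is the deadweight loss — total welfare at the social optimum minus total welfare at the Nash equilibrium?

70.2

∂u_i/∂x_i = α_i − 1, so hospital i contributes w_i if α_i > 1, else 0.
α_i > 1 for i ∈ {3, 4, 5}; NE contributions (0, 0, 4, 9, 7), X = 20.
W^NE = Σw_i − X^NE + (Σα_i)·X^NE = 38 + 3.9·20 = 116.
Planner: ∂(Σu_j)/∂x_i = Σα_j − 1 = 3.9 > 0, so everyone contributes w_i; X^SO = 38, W^SO = 38 + 3.9·38 = 186.2.
Deadweight loss = 70.2.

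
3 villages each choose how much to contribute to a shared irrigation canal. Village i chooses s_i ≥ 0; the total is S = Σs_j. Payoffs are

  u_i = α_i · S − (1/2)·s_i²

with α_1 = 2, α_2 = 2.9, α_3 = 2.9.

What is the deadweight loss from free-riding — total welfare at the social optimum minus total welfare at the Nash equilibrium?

Village i's FOC: ∂u_i/∂s_i = α_i − s_i = 0, so s_i* = α_i.
NE contributions = (2, 2.9, 2.9); S = 7.8.
W^NE = (Σα)·S − ½Σα_i² = 7.8² − ½·20.82 = 50.43.
Planner sets s_i = Σα_j = 7.8 for every i, so S^SO = 3·7.8 = 23.4.
W^SO = (Σα)·S^SO − ½·3·(Σα)² = (3/2)·7.8² = 91.26.
Deadweight loss = W^SO − W^NE = 40.83.

40.83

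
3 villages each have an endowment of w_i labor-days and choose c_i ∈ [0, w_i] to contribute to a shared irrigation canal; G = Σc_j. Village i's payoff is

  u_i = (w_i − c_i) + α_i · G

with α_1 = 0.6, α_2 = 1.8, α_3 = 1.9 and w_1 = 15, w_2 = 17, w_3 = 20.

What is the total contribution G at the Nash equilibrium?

∂u_i/∂c_i = α_i − 1, so village i contributes w_i if α_i > 1, else 0.
α_i > 1 for i ∈ {2, 3}; NE contributions (0, 17, 20), G = 37.

37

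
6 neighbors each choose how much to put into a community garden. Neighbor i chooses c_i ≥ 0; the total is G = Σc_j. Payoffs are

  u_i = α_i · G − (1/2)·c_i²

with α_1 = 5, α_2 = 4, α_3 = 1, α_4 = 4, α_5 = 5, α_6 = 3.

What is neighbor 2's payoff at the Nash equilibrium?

Neighbor i's FOC: ∂u_i/∂c_i = α_i − c_i = 0, so c_i* = α_i.
NE contributions = (5, 4, 1, 4, 5, 3); G = 22.
u_2 = α_2·G − ½·(c_2)² = 4·22 − ½·4² = 80.

80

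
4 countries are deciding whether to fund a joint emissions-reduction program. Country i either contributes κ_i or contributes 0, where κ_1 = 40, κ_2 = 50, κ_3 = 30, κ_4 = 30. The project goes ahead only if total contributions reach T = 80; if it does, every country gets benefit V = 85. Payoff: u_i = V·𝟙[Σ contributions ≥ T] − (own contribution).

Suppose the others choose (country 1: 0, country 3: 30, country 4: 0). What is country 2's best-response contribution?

50

Others' total = 30. Contributing 50 brings total to 80 ≥ 80: gain V − κ_2 = 35.
Best response: 50.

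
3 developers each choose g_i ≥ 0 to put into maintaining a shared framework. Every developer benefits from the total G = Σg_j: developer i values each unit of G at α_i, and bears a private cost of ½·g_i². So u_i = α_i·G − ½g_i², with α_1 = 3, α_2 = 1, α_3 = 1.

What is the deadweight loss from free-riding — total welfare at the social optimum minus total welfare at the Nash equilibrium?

Developer i's FOC: ∂u_i/∂g_i = α_i − g_i = 0, so g_i* = α_i.
NE contributions = (3, 1, 1); G = 5.
W^NE = (Σα)·G − ½Σα_i² = 5² − ½·11 = 19.5.
Planner sets g_i = Σα_j = 5 for every i, so G^SO = 3·5 = 15.
W^SO = (Σα)·G^SO − ½·3·(Σα)² = (3/2)·5² = 37.5.
Deadweight loss = W^SO − W^NE = 18.

18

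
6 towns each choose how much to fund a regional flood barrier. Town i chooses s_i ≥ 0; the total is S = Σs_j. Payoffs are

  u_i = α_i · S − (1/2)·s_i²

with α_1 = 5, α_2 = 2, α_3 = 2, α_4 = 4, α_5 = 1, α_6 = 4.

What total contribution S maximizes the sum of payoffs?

108

Planner FOC: ∂(Σu_j)/∂s_i = (Σα_j) − s_i = 0, so s_i^SO = Σα_j = 18 for every i; S^SO = 108.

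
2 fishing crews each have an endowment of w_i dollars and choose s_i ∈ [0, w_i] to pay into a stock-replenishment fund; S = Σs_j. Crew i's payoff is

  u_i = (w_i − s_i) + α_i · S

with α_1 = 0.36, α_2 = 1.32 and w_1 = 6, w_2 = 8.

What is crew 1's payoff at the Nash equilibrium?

8.88

∂u_i/∂s_i = α_i − 1, so crew i contributes w_i if α_i > 1, else 0.
α_i > 1 for i ∈ {2}; NE contributions (0, 8), S = 8.
u_1 = (6 − 0) + 0.36·8 = 8.88.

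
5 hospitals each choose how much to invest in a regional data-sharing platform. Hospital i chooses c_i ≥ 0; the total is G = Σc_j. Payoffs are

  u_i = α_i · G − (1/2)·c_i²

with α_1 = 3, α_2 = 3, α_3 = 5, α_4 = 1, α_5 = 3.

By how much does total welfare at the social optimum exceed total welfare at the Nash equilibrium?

364

Hospital i's FOC: ∂u_i/∂c_i = α_i − c_i = 0, so c_i* = α_i.
NE contributions = (3, 3, 5, 1, 3); G = 15.
W^NE = (Σα)·G − ½Σα_i² = 15² − ½·53 = 198.5.
Planner sets c_i = Σα_j = 15 for every i, so G^SO = 5·15 = 75.
W^SO = (Σα)·G^SO − ½·5·(Σα)² = (5/2)·15² = 562.5.
Deadweight loss = W^SO − W^NE = 364.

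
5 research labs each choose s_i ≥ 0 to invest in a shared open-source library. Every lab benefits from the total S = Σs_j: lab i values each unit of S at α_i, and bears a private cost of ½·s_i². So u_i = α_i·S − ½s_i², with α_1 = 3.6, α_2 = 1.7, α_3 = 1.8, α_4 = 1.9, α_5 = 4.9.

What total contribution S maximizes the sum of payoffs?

Planner FOC: ∂(Σu_j)/∂s_i = (Σα_j) − s_i = 0, so s_i^SO = Σα_j = 13.9 for every i; S^SO = 69.5.

69.5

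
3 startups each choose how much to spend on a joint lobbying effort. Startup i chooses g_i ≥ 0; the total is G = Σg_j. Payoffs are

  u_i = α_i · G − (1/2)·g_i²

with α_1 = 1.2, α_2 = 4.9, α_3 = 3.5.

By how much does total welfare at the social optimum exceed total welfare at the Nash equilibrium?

Startup i's FOC: ∂u_i/∂g_i = α_i − g_i = 0, so g_i* = α_i.
NE contributions = (1.2, 4.9, 3.5); G = 9.6.
W^NE = (Σα)·G − ½Σα_i² = 9.6² − ½·37.7 = 73.31.
Planner sets g_i = Σα_j = 9.6 for every i, so G^SO = 3·9.6 = 28.8.
W^SO = (Σα)·G^SO − ½·3·(Σα)² = (3/2)·9.6² = 138.24.
Deadweight loss = W^SO − W^NE = 64.93.

64.93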